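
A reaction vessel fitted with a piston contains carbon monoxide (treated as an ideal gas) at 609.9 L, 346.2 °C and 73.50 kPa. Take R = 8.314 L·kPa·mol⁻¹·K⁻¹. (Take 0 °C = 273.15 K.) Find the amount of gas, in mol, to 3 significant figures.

Convert: T = 619.35 K.
PV = nRT ⇒ n = PV/(RT) = (73.50 × 609.9) / (8.314 × 619.35)

n ≈ 8.71 mol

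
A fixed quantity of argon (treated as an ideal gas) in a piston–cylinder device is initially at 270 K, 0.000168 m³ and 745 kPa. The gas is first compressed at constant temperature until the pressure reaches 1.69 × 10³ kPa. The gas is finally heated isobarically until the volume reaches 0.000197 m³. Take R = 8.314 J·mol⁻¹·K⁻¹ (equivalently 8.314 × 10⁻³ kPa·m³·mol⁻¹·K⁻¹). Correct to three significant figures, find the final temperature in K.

T constant ⇒ Boyle's law P V = const: T₂ = T₁; V₂ = V₁·(P₁/P₂) = 7.406e-05 m³.
P constant ⇒ V ∝ T: P₃ = P₂; T₃ = T₂·(V₃/V₂) = 718.2 K.

T₃ ≈ 718 K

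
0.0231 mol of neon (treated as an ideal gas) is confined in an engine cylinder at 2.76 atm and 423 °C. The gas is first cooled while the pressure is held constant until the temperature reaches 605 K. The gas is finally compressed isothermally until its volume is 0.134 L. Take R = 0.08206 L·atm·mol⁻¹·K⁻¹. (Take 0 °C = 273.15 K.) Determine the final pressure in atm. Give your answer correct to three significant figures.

Convert: T₁ = 696.1 K.
From PV = nRT: V₁ = nRT₁/P₁ = 0.4781 L.
Isobaric, so V/T is constant: P₂ = P₁; V₂ = V₁·(T₂/T₁) = 0.4155 L.
Isothermal, so P V is constant: T₃ = T₂; P₃ = P₂·(V₂/V₃) = 8.558 atm.

P₃ ≈ 8.56 atm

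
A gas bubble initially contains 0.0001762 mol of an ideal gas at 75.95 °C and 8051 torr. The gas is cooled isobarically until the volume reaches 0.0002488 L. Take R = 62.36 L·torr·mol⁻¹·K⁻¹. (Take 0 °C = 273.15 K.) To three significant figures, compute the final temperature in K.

T₂ ≈ 182 K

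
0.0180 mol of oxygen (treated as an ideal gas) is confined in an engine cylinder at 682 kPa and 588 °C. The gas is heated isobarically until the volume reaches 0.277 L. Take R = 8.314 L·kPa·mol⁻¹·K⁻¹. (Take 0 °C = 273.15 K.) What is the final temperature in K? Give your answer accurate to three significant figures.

Convert: T₁ = 861.1 K.
From PV = nRT: V₁ = nRT₁/P₁ = 0.1890 L.
Isobaric, so V/T is constant: P₂ = P₁; T₂ = T₁·(V₂/V₁) = 1262 K.

T₂ ≈ 1.26e+03 K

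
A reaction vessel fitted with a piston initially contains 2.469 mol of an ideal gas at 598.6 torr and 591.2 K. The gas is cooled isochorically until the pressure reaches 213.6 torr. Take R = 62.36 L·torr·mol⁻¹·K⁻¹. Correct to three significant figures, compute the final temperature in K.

T₂ ≈ 211 K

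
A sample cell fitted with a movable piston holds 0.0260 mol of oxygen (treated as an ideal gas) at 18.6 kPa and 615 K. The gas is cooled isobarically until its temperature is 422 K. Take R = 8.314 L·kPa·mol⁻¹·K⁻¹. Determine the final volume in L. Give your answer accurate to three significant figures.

V₂ ≈ 4.90 L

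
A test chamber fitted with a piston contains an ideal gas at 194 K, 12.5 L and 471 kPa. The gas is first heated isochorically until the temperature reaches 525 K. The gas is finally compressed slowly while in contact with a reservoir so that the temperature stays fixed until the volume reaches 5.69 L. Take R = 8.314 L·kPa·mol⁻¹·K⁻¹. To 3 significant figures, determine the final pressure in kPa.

Isochoric, so P/T is constant: V₂ = V₁; P₂ = P₁·(T₂/T₁) = 1275 kPa.
Isothermal, so P V is constant: T₃ = T₂; P₃ = P₂·(V₂/V₃) = 2800 kPa.

P₃ ≈ 2.80e+03 kPa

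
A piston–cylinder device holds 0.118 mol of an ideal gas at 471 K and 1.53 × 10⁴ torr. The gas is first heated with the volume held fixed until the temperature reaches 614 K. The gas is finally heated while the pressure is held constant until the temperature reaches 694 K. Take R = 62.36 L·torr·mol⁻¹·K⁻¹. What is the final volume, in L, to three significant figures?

From PV = nRT: V₁ = nRT₁/P₁ = 0.2265 L.
V constant ⇒ P ∝ T: V₂ = V₁; P₂ = P₁·(T₂/T₁) = 1.995e+04 torr.
Isobaric, so V/T is constant: P₃ = P₂; V₃ = V₂·(T₃/T₂) = 0.2560 L.

V₃ ≈ 0.256 L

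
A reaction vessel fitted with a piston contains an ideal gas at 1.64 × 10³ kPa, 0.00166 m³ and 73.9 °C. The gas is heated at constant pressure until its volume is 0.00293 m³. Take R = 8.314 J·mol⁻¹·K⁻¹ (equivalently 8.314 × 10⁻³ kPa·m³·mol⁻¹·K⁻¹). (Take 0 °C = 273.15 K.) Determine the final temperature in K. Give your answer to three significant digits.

T₂ ≈ 613 K

Convert: T₁ = 347.0 K.
P constant ⇒ V ∝ T: P₂ = P₁; T₂ = T₁·(V₂/V₁) = 612.6 K.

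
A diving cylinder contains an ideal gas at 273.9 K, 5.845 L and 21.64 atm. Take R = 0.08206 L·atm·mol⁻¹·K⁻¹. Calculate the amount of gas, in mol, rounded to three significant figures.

n ≈ 5.63 mol

PV = nRT ⇒ n = PV/(RT) = (21.64 × 5.845) / (0.08206 × 273.9)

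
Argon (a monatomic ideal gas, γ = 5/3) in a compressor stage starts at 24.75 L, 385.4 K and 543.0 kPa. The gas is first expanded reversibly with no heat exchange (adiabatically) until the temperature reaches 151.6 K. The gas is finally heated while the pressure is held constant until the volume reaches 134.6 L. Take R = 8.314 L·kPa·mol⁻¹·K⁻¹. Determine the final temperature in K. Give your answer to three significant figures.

T₃ ≈ 203 K

Reversible adiabatic, γ = 5/3: P₂ = P₁·(T₂/T₁)^(γ/(γ−1)) = 52.69 kPa; V₂ = V₁·(T₁/T₂)^(1/(γ−1)) = 100.3 L.
Isobaric, so V/T is constant: P₃ = P₂; T₃ = T₂·(V₃/V₂) = 203.4 K.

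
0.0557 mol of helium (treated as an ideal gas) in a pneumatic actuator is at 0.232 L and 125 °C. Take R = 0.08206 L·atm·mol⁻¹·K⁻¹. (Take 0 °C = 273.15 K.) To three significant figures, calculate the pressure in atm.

Convert: T = 398.15 K.
PV = nRT ⇒ P = nRT/V = (0.0557 × 0.08206 × 398.15) / 0.232

P ≈ 7.84 atm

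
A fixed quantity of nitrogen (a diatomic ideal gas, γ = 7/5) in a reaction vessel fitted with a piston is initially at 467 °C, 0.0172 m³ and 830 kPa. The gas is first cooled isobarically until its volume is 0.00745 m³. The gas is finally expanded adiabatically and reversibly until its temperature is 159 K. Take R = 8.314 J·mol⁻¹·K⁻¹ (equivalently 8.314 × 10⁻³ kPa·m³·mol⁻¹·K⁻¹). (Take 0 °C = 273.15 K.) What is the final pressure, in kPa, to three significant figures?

P₃ ≈ 71.3 kPa

Convert: T₁ = 740.1 K.
P constant ⇒ V ∝ T: P₂ = P₁; T₂ = T₁·(V₂/V₁) = 320.6 K.
Reversible adiabatic, γ = 7/5: P₃ = P₂·(T₃/T₂)^(γ/(γ−1)) = 71.31 kPa; V₃ = V₂·(T₂/T₃)^(1/(γ−1)) = 0.04301 m³.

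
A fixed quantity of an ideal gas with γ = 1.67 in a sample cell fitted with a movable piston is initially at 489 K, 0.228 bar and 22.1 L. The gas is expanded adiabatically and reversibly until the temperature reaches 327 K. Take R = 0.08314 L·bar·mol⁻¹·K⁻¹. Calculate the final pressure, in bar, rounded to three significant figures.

Adiabatic (γ = 1.67), T V^(γ−1) and P V^γ constant: P₂ = P₁·(T₂/T₁)^(γ/(γ−1)) = 0.08363 bar; V₂ = V₁·(T₁/T₂)^(1/(γ−1)) = 40.29 L.

P₂ ≈ 0.0836 bar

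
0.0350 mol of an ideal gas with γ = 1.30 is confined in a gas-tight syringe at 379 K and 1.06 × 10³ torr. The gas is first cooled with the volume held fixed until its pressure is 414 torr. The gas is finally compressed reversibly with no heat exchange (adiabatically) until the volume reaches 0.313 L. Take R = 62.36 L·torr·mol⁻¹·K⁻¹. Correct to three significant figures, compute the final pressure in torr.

P₃ ≈ 1.36e+03 torr

From PV = nRT: V₁ = nRT₁/P₁ = 0.7804 L.
Isochoric, so P/T is constant: V₂ = V₁; T₂ = T₁·(P₂/P₁) = 148.0 K.
Adiabatic (γ = 1.30), T V^(γ−1) and P V^γ constant: T₃ = T₂·(V₂/V₃)^(γ−1) = 194.7 K; P₃ = P₂·(V₂/V₃)^γ = 1358 torr.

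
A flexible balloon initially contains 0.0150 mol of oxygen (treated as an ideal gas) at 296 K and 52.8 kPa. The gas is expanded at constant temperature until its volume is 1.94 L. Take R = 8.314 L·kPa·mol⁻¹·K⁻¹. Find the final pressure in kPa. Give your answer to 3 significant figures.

P₂ ≈ 19.0 kPa

From PV = nRT: V₁ = nRT₁/P₁ = 0.6991 L.
T constant ⇒ Boyle's law P V = const: T₂ = T₁; P₂ = P₁·(V₁/V₂) = 19.03 kPa.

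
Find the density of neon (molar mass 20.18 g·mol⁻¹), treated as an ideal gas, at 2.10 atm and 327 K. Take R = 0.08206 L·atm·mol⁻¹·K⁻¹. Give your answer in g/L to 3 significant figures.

ρ = PM/(RT) = (2.10 × 20.18) / (0.08206 × 327.0)

ρ ≈ 1.58 g/L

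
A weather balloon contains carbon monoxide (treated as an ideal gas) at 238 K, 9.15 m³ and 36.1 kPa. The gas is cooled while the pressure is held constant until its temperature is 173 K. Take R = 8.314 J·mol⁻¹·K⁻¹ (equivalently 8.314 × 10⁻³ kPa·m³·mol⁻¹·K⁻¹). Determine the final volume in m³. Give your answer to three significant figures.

Isobaric, so V/T is constant: P₂ = P₁; V₂ = V₁·(T₂/T₁) = 6.651 m³.

V₂ ≈ 6.65 m³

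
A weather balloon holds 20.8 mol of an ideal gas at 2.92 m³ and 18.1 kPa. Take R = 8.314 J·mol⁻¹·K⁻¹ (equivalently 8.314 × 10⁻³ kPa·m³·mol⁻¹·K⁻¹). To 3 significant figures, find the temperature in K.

T ≈ 306 K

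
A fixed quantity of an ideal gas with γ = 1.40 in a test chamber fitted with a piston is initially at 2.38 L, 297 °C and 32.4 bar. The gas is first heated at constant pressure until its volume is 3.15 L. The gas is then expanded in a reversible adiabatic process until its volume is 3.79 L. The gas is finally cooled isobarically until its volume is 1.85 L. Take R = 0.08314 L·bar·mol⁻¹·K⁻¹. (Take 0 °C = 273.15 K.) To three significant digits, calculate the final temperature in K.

T₄ ≈ 342 K

Convert: T₁ = 570.1 K.
P constant ⇒ V ∝ T: P₂ = P₁; T₂ = T₁·(V₂/V₁) = 754.6 K.
Adiabatic (γ = 1.40), T V^(γ−1) and P V^γ constant: T₃ = T₂·(V₂/V₃)^(γ−1) = 700.8 K; P₃ = P₂·(V₂/V₃)^γ = 25.01 bar.
P constant ⇒ V ∝ T: P₄ = P₃; T₄ = T₃·(V₄/V₃) = 342.1 K.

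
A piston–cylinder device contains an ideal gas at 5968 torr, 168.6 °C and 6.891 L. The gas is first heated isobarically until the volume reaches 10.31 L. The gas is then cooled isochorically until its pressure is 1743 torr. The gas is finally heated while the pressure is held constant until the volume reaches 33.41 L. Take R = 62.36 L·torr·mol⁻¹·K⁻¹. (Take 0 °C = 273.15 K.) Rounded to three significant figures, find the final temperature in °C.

T₄ ≈ 352 °C

Convert: T₁ = 441.8 K.
P constant ⇒ V ∝ T: P₂ = P₁; T₂ = T₁·(V₂/V₁) = 660.9 K.
V constant ⇒ P ∝ T: V₃ = V₂; T₃ = T₂·(P₃/P₂) = 193.0 K.
P constant ⇒ V ∝ T: P₄ = P₃; T₄ = T₃·(V₄/V₃) = 625.5 K.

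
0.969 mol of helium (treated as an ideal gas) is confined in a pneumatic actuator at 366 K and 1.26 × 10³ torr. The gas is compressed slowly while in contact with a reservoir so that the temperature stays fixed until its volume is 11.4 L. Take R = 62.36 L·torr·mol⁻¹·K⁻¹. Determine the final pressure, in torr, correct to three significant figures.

From PV = nRT: V₁ = nRT₁/P₁ = 17.55 L.
Isothermal, so P V is constant: T₂ = T₁; P₂ = P₁·(V₁/V₂) = 1940 torr.

P₂ ≈ 1.94e+03 torr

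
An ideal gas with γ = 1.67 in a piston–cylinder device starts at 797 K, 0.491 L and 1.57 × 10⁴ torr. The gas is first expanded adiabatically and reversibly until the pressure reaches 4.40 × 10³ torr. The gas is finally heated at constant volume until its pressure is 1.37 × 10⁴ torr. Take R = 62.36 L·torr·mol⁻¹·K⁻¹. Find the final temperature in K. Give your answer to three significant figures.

Adiabatic (γ = 1.67), T V^(γ−1) and P V^γ constant: T₂ = T₁·(P₂/P₁)^((γ−1)/γ) = 478.4 K; V₂ = V₁·(P₁/P₂)^(1/γ) = 1.052 L.
Isochoric, so P/T is constant: V₃ = V₂; T₃ = T₂·(P₃/P₂) = 1490 K.

T₃ ≈ 1.49e+03 K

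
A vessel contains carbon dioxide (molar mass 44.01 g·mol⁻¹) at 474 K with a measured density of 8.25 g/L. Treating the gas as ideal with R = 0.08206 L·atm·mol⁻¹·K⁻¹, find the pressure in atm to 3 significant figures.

P ≈ 7.29 atm

ρ = PM/(RT) ⇒ P = ρRT/M = (8.25 × 0.08206 × 474.0) / 44.01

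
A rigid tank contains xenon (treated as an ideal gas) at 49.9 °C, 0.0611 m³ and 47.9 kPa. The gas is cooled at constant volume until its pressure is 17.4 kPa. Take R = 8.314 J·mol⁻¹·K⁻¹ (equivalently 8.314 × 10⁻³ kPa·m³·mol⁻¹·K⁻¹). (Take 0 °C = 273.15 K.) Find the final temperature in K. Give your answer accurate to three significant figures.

Convert: T₁ = 323.0 K.
V constant ⇒ P ∝ T: V₂ = V₁; T₂ = T₁·(P₂/P₁) = 117.4 K.

T₂ ≈ 117 K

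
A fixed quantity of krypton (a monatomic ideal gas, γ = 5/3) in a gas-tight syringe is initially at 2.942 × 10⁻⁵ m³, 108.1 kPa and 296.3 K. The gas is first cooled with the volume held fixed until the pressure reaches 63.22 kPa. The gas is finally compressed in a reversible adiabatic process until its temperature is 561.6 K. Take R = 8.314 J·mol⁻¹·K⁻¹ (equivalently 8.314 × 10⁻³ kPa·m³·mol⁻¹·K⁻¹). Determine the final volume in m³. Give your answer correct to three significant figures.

V₃ ≈ 5.04e-06 m³

Isochoric, so P/T is constant: V₂ = V₁; T₂ = T₁·(P₂/P₁) = 173.3 K.
Adiabatic (γ = 5/3), T V^(γ−1) and P V^γ constant: P₃ = P₂·(T₃/T₂)^(γ/(γ−1)) = 1195 kPa; V₃ = V₂·(T₂/T₃)^(1/(γ−1)) = 5.042e-06 m³.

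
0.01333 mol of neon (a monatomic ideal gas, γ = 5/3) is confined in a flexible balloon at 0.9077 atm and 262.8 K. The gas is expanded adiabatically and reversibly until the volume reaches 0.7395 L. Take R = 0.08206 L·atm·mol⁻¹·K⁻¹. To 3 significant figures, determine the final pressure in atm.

From PV = nRT: V₁ = nRT₁/P₁ = 0.3167 L.
Adiabatic (γ = 5/3), T V^(γ−1) and P V^γ constant: T₂ = T₁·(V₁/V₂)^(γ−1) = 149.3 K; P₂ = P₁·(V₁/V₂)^γ = 0.2209 atm.

P₂ ≈ 0.221 atm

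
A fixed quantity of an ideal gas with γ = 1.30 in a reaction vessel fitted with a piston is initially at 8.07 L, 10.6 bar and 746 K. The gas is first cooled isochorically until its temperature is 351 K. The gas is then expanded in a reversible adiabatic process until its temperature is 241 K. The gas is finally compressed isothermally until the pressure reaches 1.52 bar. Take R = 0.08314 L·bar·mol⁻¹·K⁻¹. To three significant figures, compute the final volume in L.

V₄ ≈ 18.2 L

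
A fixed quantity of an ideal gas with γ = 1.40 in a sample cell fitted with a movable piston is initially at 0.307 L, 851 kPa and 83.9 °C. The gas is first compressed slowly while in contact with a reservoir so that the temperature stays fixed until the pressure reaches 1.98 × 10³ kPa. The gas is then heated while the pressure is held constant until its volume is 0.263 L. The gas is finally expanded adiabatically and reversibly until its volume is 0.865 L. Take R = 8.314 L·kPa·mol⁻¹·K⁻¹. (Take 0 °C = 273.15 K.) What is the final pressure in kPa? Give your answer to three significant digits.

P₄ ≈ 374 kPa

Convert: T₁ = 357.0 K.
Isothermal, so P V is constant: T₂ = T₁; V₂ = V₁·(P₁/P₂) = 0.1319 L.
P constant ⇒ V ∝ T: P₃ = P₂; T₃ = T₂·(V₃/V₂) = 711.7 K.
Reversible adiabatic, γ = 1.40: T₄ = T₃·(V₃/V₄)^(γ−1) = 442.0 K; P₄ = P₃·(V₃/V₄)^γ = 373.9 kPa.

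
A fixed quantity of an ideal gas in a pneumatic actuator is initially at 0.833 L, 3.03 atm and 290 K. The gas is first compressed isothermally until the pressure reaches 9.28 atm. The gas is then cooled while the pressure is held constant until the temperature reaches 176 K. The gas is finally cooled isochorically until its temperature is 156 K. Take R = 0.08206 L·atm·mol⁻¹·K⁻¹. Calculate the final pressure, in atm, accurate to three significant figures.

T constant ⇒ Boyle's law P V = const: T₂ = T₁; V₂ = V₁·(P₁/P₂) = 0.2720 L.
P constant ⇒ V ∝ T: P₃ = P₂; V₃ = V₂·(T₃/T₂) = 0.1651 L.
V constant ⇒ P ∝ T: V₄ = V₃; P₄ = P₃·(T₄/T₃) = 8.225 atm.

P₄ ≈ 8.23 atm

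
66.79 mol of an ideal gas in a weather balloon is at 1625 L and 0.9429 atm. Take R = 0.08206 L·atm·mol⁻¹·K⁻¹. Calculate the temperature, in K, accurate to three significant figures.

PV = nRT ⇒ T = PV/(nR) = (0.9429 × 1625) / (66.79 × 0.08206)

T ≈ 280 K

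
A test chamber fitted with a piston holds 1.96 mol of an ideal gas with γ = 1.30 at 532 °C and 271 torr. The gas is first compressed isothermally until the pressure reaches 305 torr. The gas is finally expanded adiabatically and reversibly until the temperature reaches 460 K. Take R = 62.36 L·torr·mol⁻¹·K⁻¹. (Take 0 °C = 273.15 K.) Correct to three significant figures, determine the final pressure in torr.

P₃ ≈ 27.0 torr

Convert: T₁ = 805.1 K.
From PV = nRT: V₁ = nRT₁/P₁ = 363.1 L.
Isothermal, so P V is constant: T₂ = T₁; V₂ = V₁·(P₁/P₂) = 322.7 L.
Reversible adiabatic, γ = 1.30: P₃ = P₂·(T₃/T₂)^(γ/(γ−1)) = 26.96 torr; V₃ = V₂·(T₂/T₃)^(1/(γ−1)) = 2085 L.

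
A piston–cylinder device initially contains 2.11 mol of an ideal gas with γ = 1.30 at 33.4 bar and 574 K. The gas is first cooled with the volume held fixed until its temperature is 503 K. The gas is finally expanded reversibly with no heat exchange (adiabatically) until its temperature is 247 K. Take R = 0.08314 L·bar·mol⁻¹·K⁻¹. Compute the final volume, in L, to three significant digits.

V₃ ≈ 32.3 L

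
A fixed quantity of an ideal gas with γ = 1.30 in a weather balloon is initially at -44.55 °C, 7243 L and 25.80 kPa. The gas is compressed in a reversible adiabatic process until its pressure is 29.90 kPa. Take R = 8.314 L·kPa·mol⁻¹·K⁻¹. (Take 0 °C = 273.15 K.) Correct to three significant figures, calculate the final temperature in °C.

Convert: T₁ = 228.6 K.
Reversible adiabatic, γ = 1.30: T₂ = T₁·(P₂/P₁)^((γ−1)/γ) = 236.5 K; V₂ = V₁·(P₁/P₂)^(1/γ) = 6466 L.

T₂ ≈ -36.6 °C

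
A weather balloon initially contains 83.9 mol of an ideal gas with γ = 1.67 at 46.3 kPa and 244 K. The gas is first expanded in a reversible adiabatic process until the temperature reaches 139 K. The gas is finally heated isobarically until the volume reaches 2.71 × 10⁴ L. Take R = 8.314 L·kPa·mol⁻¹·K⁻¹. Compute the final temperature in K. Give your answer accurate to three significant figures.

From PV = nRT: V₁ = nRT₁/P₁ = 3676 L.
Adiabatic (γ = 1.67), T V^(γ−1) and P V^γ constant: P₂ = P₁·(T₂/T₁)^(γ/(γ−1)) = 11.39 kPa; V₂ = V₁·(T₁/T₂)^(1/(γ−1)) = 8514 L.
P constant ⇒ V ∝ T: P₃ = P₂; T₃ = T₂·(V₃/V₂) = 442.5 K.

T₃ ≈ 442 K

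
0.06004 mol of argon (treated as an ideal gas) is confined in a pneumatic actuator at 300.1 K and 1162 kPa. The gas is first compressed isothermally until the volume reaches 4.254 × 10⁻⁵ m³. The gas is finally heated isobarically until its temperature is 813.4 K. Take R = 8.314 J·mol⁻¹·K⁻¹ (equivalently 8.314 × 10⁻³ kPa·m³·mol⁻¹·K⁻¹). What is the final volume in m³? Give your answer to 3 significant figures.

V₃ ≈ 0.000115 m³

From PV = nRT: V₁ = nRT₁/P₁ = 0.0001289 m³.
Isothermal, so P V is constant: T₂ = T₁; P₂ = P₁·(V₁/V₂) = 3521 kPa.
Isobaric, so V/T is constant: P₃ = P₂; V₃ = V₂·(T₃/T₂) = 0.0001153 m³.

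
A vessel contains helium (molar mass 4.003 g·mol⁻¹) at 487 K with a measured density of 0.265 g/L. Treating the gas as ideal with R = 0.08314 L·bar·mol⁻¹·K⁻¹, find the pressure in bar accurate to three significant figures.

P ≈ 2.68 bar

ρ = PM/(RT) ⇒ P = ρRT/M = (0.265 × 0.08314 × 487.0) / 4.003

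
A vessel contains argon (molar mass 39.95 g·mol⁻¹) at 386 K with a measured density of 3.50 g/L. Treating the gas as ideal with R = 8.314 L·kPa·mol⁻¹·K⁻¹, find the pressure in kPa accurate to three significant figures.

ρ = PM/(RT) ⇒ P = ρRT/M = (3.50 × 8.314 × 386.0) / 39.95

P ≈ 281 kPa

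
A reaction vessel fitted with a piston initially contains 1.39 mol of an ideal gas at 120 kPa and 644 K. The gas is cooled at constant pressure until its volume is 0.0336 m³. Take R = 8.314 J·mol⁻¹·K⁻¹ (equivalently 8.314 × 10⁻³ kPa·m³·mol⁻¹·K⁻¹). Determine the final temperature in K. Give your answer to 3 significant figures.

From PV = nRT: V₁ = nRT₁/P₁ = 0.06202 m³.
P constant ⇒ V ∝ T: P₂ = P₁; T₂ = T₁·(V₂/V₁) = 348.9 K.

T₂ ≈ 349 K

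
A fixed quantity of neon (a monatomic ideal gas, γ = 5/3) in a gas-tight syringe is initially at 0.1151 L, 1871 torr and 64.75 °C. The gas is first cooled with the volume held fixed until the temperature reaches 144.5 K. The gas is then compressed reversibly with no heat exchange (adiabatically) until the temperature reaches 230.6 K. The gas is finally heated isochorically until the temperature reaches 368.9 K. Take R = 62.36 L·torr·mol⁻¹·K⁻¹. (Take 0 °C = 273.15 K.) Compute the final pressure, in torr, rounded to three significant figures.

P₄ ≈ 4.12e+03 torr

Convert: T₁ = 337.9 K.
Isochoric, so P/T is constant: V₂ = V₁; P₂ = P₁·(T₂/T₁) = 800.1 torr.
Adiabatic (γ = 5/3), T V^(γ−1) and P V^γ constant: P₃ = P₂·(T₃/T₂)^(γ/(γ−1)) = 2574 torr; V₃ = V₂·(T₂/T₃)^(1/(γ−1)) = 0.05709 L.
V constant ⇒ P ∝ T: V₄ = V₃; P₄ = P₃·(T₄/T₃) = 4118 torr.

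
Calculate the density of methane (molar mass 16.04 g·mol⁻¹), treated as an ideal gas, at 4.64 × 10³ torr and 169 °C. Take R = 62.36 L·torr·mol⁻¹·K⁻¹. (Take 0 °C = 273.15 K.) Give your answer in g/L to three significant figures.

ρ = PM/(RT) = (4.64e+03 × 16.04) / (62.36 × 442.1)

ρ ≈ 2.70 g/L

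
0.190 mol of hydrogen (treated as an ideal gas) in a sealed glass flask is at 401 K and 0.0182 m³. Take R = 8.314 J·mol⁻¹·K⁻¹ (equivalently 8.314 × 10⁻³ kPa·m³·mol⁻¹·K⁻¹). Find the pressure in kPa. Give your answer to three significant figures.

P ≈ 34.8 kPa

PV = nRT ⇒ P = nRT/V = (0.190 × 8.314 × 10⁻³ × 401) / 0.0182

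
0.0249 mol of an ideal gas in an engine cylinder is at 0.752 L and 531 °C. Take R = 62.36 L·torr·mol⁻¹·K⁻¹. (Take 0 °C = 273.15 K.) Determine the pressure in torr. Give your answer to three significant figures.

Convert: T = 804.15 K.
PV = nRT ⇒ P = nRT/V = (0.0249 × 62.36 × 804.15) / 0.752

P ≈ 1.66e+03 torr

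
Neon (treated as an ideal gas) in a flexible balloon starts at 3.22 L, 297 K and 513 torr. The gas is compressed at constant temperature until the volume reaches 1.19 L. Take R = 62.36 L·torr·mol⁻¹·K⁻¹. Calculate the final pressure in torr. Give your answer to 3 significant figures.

T constant ⇒ Boyle's law P V = const: T₂ = T₁; P₂ = P₁·(V₁/V₂) = 1388 torr.

P₂ ≈ 1.39e+03 torr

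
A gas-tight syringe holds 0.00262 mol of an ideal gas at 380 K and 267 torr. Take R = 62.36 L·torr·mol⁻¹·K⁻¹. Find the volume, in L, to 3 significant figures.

PV = nRT ⇒ V = nRT/P = (0.00262 × 62.36 × 380) / 267

V ≈ 0.233 L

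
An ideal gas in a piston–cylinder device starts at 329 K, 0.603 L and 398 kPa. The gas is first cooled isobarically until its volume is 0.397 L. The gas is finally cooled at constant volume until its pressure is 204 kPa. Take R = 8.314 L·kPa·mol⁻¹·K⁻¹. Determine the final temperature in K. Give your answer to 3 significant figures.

P constant ⇒ V ∝ T: P₂ = P₁; T₂ = T₁·(V₂/V₁) = 216.6 K.
V constant ⇒ P ∝ T: V₃ = V₂; T₃ = T₂·(P₃/P₂) = 111.0 K.

T₃ ≈ 111 K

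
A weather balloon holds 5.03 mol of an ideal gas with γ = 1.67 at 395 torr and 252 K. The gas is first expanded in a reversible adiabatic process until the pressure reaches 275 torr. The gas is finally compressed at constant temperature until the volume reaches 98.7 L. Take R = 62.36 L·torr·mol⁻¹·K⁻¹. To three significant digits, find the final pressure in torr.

P₃ ≈ 693 torr

From PV = nRT: V₁ = nRT₁/P₁ = 200.1 L.
Reversible adiabatic, γ = 1.67: T₂ = T₁·(P₂/P₁)^((γ−1)/γ) = 217.9 K; V₂ = V₁·(P₁/P₂)^(1/γ) = 248.6 L.
Isothermal, so P V is constant: T₃ = T₂; P₃ = P₂·(V₂/V₃) = 692.6 torr.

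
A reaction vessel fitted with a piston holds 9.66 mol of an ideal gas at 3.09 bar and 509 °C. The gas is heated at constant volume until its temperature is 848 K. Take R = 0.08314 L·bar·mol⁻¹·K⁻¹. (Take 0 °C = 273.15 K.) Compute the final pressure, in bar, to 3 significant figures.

Convert: T₁ = 782.1 K.
From PV = nRT: V₁ = nRT₁/P₁ = 203.3 L.
Isochoric, so P/T is constant: V₂ = V₁; P₂ = P₁·(T₂/T₁) = 3.350 bar.

P₂ ≈ 3.35 bar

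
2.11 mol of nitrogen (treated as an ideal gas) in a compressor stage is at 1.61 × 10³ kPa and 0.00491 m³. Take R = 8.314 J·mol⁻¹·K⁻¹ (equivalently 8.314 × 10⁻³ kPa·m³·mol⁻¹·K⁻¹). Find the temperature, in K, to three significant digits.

PV = nRT ⇒ T = PV/(nR) = (1.61e+03 × 0.00491) / (2.11 × 8.314 × 10⁻³)

T ≈ 451 K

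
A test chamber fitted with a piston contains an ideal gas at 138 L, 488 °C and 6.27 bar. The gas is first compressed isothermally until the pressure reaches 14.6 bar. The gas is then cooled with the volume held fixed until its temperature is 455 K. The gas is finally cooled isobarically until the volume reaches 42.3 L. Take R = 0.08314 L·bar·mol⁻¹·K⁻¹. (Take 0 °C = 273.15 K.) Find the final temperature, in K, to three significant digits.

T₄ ≈ 325 K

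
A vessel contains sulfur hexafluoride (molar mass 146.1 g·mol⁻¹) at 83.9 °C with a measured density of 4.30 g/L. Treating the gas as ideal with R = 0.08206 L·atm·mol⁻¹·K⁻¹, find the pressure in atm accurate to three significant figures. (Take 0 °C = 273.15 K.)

P ≈ 0.862 atm

ρ = PM/(RT) ⇒ P = ρRT/M = (4.30 × 0.08206 × 357.0) / 146.1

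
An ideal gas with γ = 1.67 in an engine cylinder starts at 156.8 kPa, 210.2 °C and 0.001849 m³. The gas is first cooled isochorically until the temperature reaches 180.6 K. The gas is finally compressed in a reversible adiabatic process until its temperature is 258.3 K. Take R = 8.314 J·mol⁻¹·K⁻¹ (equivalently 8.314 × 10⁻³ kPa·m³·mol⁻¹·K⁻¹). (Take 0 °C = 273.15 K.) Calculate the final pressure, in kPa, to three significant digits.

P₃ ≈ 143 kPa

Convert: T₁ = 483.3 K.
Isochoric, so P/T is constant: V₂ = V₁; P₂ = P₁·(T₂/T₁) = 58.59 kPa.
Adiabatic (γ = 1.67), T V^(γ−1) and P V^γ constant: P₃ = P₂·(T₃/T₂)^(γ/(γ−1)) = 142.9 kPa; V₃ = V₂·(T₂/T₃)^(1/(γ−1)) = 0.001084 m³.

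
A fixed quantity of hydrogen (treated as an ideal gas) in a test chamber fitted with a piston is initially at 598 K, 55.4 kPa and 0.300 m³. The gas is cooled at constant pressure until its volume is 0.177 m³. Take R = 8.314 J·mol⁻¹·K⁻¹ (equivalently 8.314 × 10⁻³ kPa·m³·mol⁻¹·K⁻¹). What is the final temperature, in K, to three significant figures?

T₂ ≈ 353 K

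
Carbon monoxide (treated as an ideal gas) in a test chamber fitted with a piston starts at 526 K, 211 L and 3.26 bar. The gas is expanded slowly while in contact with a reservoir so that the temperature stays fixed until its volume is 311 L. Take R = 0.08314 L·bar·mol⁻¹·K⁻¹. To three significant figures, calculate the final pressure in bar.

P₂ ≈ 2.21 bar

Isothermal, so P V is constant: T₂ = T₁; P₂ = P₁·(V₁/V₂) = 2.212 bar.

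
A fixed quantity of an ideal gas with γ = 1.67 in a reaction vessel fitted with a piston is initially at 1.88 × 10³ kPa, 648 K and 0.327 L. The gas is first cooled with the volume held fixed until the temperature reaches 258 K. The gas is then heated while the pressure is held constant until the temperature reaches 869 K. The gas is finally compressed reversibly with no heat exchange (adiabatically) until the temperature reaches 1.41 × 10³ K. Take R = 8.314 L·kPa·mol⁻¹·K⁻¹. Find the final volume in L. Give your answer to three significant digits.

Isochoric, so P/T is constant: V₂ = V₁; P₂ = P₁·(T₂/T₁) = 748.5 kPa.
P constant ⇒ V ∝ T: P₃ = P₂; V₃ = V₂·(T₃/T₂) = 1.101 L.
Reversible adiabatic, γ = 1.67: P₄ = P₃·(T₄/T₃)^(γ/(γ−1)) = 2501 kPa; V₄ = V₃·(T₃/T₄)^(1/(γ−1)) = 0.5348 L.

V₄ ≈ 0.535 L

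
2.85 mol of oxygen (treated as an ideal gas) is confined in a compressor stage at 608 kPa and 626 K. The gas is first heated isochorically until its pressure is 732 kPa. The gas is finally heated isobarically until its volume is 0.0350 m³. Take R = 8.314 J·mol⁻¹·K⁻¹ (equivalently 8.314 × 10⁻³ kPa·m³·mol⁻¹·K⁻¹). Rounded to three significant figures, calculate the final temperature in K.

T₃ ≈ 1.08e+03 K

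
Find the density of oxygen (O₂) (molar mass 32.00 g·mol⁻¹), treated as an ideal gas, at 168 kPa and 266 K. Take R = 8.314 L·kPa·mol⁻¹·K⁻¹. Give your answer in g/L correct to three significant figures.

ρ = PM/(RT) = (168 × 32.00) / (8.314 × 266.0)

ρ ≈ 2.43 g/L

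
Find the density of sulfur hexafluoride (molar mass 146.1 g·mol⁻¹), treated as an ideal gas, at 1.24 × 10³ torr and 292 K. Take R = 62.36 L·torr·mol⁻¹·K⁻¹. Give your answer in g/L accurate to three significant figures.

ρ = PM/(RT) = (1.24e+03 × 146.1) / (62.36 × 292.0)

ρ ≈ 9.95 g/L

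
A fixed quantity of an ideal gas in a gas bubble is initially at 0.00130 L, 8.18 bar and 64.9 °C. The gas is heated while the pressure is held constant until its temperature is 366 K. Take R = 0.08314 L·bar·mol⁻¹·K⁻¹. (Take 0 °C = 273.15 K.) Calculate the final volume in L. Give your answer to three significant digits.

Convert: T₁ = 338.0 K.
P constant ⇒ V ∝ T: P₂ = P₁; V₂ = V₁·(T₂/T₁) = 0.001407 L.

V₂ ≈ 0.00141 L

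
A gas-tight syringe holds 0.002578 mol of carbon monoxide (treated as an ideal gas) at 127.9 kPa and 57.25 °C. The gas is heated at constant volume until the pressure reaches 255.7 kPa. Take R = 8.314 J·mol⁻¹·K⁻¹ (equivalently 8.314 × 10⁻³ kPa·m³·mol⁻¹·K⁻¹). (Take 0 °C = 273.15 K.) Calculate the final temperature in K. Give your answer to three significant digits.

Convert: T₁ = 330.4 K.
From PV = nRT: V₁ = nRT₁/P₁ = 5.537e-05 m³.
V constant ⇒ P ∝ T: V₂ = V₁; T₂ = T₁·(P₂/P₁) = 660.5 K.

T₂ ≈ 661 K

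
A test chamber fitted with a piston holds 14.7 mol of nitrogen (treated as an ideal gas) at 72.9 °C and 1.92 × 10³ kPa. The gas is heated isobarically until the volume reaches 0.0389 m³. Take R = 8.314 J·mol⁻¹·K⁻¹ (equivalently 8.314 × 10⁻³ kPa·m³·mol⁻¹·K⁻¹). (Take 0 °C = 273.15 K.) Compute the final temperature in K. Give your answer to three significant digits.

T₂ ≈ 611 K

Convert: T₁ = 346.0 K.
From PV = nRT: V₁ = nRT₁/P₁ = 0.02203 m³.
Isobaric, so V/T is constant: P₂ = P₁; T₂ = T₁·(V₂/V₁) = 611.1 K.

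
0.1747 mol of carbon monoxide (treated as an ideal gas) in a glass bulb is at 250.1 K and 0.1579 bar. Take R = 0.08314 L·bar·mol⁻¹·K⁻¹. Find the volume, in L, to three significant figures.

V ≈ 23.0 L

PV = nRT ⇒ V = nRT/P = (0.1747 × 0.08314 × 250.1) / 0.1579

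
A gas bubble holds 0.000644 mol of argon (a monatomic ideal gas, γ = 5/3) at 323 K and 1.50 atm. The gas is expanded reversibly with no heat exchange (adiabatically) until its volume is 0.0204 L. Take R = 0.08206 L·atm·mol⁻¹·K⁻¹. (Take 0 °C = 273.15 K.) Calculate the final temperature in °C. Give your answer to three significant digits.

T₂ ≈ -54.3 °C

From PV = nRT: V₁ = nRT₁/P₁ = 0.01138 L.
Reversible adiabatic, γ = 5/3: T₂ = T₁·(V₁/V₂)^(γ−1) = 218.9 K; P₂ = P₁·(V₁/V₂)^γ = 0.5670 atm.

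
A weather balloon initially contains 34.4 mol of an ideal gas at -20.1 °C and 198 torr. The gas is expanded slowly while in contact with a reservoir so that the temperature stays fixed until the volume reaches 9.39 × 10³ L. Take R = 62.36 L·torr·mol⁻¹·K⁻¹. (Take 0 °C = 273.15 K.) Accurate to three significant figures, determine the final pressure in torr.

P₂ ≈ 57.8 torr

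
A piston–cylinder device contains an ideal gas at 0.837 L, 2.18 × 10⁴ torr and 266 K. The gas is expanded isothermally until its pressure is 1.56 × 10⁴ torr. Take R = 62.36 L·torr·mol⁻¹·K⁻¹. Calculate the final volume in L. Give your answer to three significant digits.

V₂ ≈ 1.17 L

T constant ⇒ Boyle's law P V = const: T₂ = T₁; V₂ = V₁·(P₁/P₂) = 1.170 L.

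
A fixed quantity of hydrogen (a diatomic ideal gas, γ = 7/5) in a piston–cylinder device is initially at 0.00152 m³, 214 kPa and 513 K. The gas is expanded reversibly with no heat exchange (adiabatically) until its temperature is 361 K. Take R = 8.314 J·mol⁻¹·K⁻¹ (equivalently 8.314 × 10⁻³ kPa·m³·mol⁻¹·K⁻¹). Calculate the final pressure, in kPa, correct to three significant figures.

P₂ ≈ 62.6 kPa

Adiabatic (γ = 7/5), T V^(γ−1) and P V^γ constant: P₂ = P₁·(T₂/T₁)^(γ/(γ−1)) = 62.56 kPa; V₂ = V₁·(T₁/T₂)^(1/(γ−1)) = 0.003659 m³.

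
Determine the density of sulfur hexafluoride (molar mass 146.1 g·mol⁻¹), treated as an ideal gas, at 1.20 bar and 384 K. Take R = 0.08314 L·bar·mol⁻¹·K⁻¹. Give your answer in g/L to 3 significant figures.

ρ = PM/(RT) = (1.20 × 146.1) / (0.08314 × 384.0)

ρ ≈ 5.49 g/L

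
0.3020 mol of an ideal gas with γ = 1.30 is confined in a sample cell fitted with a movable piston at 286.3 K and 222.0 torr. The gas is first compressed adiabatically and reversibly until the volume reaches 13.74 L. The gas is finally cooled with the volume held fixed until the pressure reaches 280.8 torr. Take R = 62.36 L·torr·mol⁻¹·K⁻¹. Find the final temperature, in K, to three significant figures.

From PV = nRT: V₁ = nRT₁/P₁ = 24.29 L.
Reversible adiabatic, γ = 1.30: T₂ = T₁·(V₁/V₂)^(γ−1) = 339.7 K; P₂ = P₁·(V₁/V₂)^γ = 465.5 torr.
V constant ⇒ P ∝ T: V₃ = V₂; T₃ = T₂·(P₃/P₂) = 204.9 K.

T₃ ≈ 205 K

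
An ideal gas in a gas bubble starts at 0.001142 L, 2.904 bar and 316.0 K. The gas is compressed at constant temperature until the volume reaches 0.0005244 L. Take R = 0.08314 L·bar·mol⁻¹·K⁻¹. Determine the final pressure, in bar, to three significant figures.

P₂ ≈ 6.32 bar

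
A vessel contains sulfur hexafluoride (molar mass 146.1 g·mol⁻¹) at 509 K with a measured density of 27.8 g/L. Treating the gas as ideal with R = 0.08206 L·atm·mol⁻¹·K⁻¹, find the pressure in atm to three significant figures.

ρ = PM/(RT) ⇒ P = ρRT/M = (27.8 × 0.08206 × 509.0) / 146.1

P ≈ 7.95 atm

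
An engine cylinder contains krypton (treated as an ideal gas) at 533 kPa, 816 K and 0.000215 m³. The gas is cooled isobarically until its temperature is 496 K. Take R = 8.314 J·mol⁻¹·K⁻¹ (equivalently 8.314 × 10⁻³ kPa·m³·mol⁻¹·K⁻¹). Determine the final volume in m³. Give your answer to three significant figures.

V₂ ≈ 0.000131 m³

P constant ⇒ V ∝ T: P₂ = P₁; V₂ = V₁·(T₂/T₁) = 0.0001307 m³.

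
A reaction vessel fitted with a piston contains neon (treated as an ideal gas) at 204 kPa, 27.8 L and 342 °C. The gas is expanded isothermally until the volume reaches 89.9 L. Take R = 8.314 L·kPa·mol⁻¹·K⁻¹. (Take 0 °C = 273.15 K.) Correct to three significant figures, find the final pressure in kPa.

Convert: T₁ = 615.1 K.
Isothermal, so P V is constant: T₂ = T₁; P₂ = P₁·(V₁/V₂) = 63.08 kPa.

P₂ ≈ 63.1 kPa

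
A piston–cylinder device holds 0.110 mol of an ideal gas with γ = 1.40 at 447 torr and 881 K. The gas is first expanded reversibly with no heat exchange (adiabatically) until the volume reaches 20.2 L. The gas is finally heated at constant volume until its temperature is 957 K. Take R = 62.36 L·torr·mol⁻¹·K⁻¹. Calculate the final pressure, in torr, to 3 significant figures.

P₃ ≈ 325 torr

From PV = nRT: V₁ = nRT₁/P₁ = 13.52 L.
Adiabatic (γ = 1.40), T V^(γ−1) and P V^γ constant: T₂ = T₁·(V₁/V₂)^(γ−1) = 750.3 K; P₂ = P₁·(V₁/V₂)^γ = 254.8 torr.
Isochoric, so P/T is constant: V₃ = V₂; P₃ = P₂·(T₃/T₂) = 325.0 torr.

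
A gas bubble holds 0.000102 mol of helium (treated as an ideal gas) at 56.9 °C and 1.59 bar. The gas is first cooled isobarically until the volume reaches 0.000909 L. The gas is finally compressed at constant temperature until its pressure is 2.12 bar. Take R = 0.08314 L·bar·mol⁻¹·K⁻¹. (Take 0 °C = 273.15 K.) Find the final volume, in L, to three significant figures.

V₃ ≈ 0.000682 L

Convert: T₁ = 330.0 K.
From PV = nRT: V₁ = nRT₁/P₁ = 0.001760 L.
P constant ⇒ V ∝ T: P₂ = P₁; T₂ = T₁·(V₂/V₁) = 170.4 K.
Isothermal, so P V is constant: T₃ = T₂; V₃ = V₂·(P₂/P₃) = 0.0006817 L.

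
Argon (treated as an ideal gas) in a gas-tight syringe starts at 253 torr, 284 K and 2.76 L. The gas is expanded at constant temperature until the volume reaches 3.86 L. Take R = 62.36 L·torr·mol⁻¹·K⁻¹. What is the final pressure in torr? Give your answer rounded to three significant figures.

P₂ ≈ 181 torr

T constant ⇒ Boyle's law P V = const: T₂ = T₁; P₂ = P₁·(V₁/V₂) = 180.9 torr.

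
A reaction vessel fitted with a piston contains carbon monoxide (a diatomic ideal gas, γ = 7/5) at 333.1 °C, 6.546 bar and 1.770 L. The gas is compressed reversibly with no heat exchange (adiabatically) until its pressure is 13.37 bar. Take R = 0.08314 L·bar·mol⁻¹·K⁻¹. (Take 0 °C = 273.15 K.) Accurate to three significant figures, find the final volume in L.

Convert: T₁ = 606.2 K.
Adiabatic (γ = 7/5), T V^(γ−1) and P V^γ constant: T₂ = T₁·(P₂/P₁)^((γ−1)/γ) = 743.5 K; V₂ = V₁·(P₁/P₂)^(1/γ) = 1.063 L.

V₂ ≈ 1.06 L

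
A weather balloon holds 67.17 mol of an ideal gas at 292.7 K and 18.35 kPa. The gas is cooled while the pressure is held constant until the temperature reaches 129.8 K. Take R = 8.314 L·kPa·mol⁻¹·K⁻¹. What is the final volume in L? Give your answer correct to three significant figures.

From PV = nRT: V₁ = nRT₁/P₁ = 8908 L.
Isobaric, so V/T is constant: P₂ = P₁; V₂ = V₁·(T₂/T₁) = 3950 L.

V₂ ≈ 3.95e+03 L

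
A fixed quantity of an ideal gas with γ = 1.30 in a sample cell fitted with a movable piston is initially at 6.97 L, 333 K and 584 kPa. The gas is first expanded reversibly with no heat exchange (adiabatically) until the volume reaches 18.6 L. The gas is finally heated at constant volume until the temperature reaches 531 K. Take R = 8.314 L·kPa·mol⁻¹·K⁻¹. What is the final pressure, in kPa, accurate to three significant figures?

P₃ ≈ 349 kPa

Adiabatic (γ = 1.30), T V^(γ−1) and P V^γ constant: T₂ = T₁·(V₁/V₂)^(γ−1) = 248.1 K; P₂ = P₁·(V₁/V₂)^γ = 163.0 kPa.
Isochoric, so P/T is constant: V₃ = V₂; P₃ = P₂·(T₃/T₂) = 349.0 kPa.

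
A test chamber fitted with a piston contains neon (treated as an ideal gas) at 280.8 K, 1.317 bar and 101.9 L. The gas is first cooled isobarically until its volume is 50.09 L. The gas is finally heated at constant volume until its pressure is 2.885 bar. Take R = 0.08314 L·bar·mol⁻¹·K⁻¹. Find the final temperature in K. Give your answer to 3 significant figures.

T₃ ≈ 302 K

Isobaric, so V/T is constant: P₂ = P₁; T₂ = T₁·(V₂/V₁) = 138.0 K.
Isochoric, so P/T is constant: V₃ = V₂; T₃ = T₂·(P₃/P₂) = 302.4 K.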